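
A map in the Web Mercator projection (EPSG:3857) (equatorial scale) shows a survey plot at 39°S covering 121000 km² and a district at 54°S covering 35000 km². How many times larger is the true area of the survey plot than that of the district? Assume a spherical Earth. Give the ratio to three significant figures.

Mercator's areal exaggeration is sec²φ; hence true area = (apparent area) · cos²φ.
True area of survey plot: 121000 × cos²(39°) = 121000 × 0.6040 = 73080 km².
True area of district: 35000 × cos²(54°) = 35000 × 0.3455 = 12090 km².
Ratio = 73080 / 12090 ≈ 6.04.

6.04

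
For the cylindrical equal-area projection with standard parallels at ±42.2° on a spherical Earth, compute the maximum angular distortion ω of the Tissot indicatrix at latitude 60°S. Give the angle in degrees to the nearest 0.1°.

43.9°

Cylindrical equal-area (φ₀ = 42.2°): h = cos φ / cos 42.2° along meridians, k = cos 42.2° / cos φ along parallels; h·k = 1.
At 60°: h = 0.6749, k = 1.482; principal scales a = 1.482, b = 0.6749.
sin(ω/2) = (a − b)/(a + b) = 0.8067/2.157 = 0.3741, so ω = 2 arcsin(0.3741) ≈ 43.9°.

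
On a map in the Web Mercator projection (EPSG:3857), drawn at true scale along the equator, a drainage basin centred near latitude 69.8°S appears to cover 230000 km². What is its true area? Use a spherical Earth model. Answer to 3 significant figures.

For Mercator, h = k = sec φ (a conformal cylindrical projection has a single point scale, 1/cos φ).
Areal scale = k² = sec²φ = 1/cos²(69.8°) = 1/0.3453² = 8.387.
True area = apparent / (areal scale) = 230000 / 8.387 ≈ 27400 km².

27400 km²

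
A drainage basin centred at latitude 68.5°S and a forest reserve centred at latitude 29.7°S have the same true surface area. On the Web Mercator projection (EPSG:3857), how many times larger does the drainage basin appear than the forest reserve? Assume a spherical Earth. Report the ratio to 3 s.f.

5.62

Mercator areal scale is sec²φ.
At 68.5°: sec²(68.5°) = 1/0.3665² = 7.445.
At 29.7°: sec²(29.7°) = 1/0.8686² = 1.325.
Ratio = 7.445/1.325 = cos²(29.7°)/cos²(68.5°) ≈ 5.62.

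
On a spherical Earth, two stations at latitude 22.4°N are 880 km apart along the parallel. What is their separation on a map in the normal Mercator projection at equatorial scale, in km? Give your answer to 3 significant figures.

952 km

For Mercator, h = k = sec φ (a conformal cylindrical projection has a single point scale, 1/cos φ).
Along the parallel, k = sec 22.4° = 1/0.9245 = 1.082.
Map distance = 880 × 1.082 ≈ 952 km.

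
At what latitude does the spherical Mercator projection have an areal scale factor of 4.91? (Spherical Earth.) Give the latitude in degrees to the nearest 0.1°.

63.2°

Mercator areal scale is sec²φ.
sec²φ = 4.91  ⇒  cos²φ = 0.2037  ⇒  cos φ = 0.4513.
φ = arccos(0.4513) ≈ 63.2°.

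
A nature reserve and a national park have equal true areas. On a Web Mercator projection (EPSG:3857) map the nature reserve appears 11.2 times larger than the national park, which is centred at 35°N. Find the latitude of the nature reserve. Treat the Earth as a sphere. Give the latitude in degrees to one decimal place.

On Mercator, (apparent₁)/(apparent₂) = sec²φ₁ / sec²φ₂ when true areas are equal.
cos²φ₂ / cos²φ₁ = 11.2  ⇒  cos φ₁ = cos 35° / √11.2 = 0.8192/3.347 = 0.2448.
φ₁ = arccos(0.2448) ≈ 75.8°.

75.8°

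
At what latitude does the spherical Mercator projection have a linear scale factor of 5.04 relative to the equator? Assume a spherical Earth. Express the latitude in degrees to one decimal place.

Mercator scale is k = sec φ = 1/cos φ.
1/cos φ = 5.04  ⇒  cos φ = 0.1984  ⇒  φ = arccos(0.1984) ≈ 78.6°.

78.6°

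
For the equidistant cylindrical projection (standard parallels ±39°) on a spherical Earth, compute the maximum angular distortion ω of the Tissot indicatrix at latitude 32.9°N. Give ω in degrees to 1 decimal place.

4.4°

The equidistant cylindrical projection with φ₀ = 39° has h = 1 (meridians true) and k = cos φ₀ / cos φ along parallels.
At 32.9°: h = 1.000, k = 0.9256; principal scales a = 1.000, b = 0.9256.
sin(ω/2) = (a − b)/(a + b) = 0.07441/1.926 = 0.03864, so ω = 2 arcsin(0.03864) ≈ 4.4°.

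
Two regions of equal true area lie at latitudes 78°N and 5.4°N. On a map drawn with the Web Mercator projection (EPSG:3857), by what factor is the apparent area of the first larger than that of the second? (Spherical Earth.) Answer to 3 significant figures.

Mercator is conformal with k = sec φ, so areal scale = k² = sec²φ.
At 78°: sec²(78°) = 1/0.2079² = 23.13.
At 5.4°: sec²(5.4°) = 1/0.9956² = 1.009.
Ratio = 23.13/1.009 = cos²(5.4°)/cos²(78°) ≈ 22.9.

22.9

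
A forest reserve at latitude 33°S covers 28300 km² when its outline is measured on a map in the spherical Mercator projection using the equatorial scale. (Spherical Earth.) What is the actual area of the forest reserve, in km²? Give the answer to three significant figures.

19900 km²

Mercator is conformal, so the point scale is isotropic: h = k = sec φ = 1/cos φ.
Areal scale = k² = sec²φ = 1/cos²(33°) = 1/0.8387² = 1.422.
True area = apparent / (areal scale) = 28300 / 1.422 ≈ 19900 km².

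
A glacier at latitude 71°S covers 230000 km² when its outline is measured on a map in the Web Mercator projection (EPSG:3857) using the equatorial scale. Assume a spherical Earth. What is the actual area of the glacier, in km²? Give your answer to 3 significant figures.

24400 km²

For Mercator, h = k = sec φ (a conformal cylindrical projection has a single point scale, 1/cos φ).
Areal scale = k² = sec²φ = 1/cos²(71°) = 1/0.3256² = 9.434.
True area = apparent / (areal scale) = 230000 / 9.434 ≈ 24400 km².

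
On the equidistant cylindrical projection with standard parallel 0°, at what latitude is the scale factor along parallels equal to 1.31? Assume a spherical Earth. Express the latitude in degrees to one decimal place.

Plate carrée: h = 1, k = sec φ along parallels.
sec φ = 1.31  ⇒  cos φ = 0.7634  ⇒  φ ≈ 40.2°.

40.2°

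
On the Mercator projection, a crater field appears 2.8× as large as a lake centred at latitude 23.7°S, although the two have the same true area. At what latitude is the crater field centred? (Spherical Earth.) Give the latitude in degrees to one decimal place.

56.8°

On Mercator, (apparent₁)/(apparent₂) = sec²φ₁ / sec²φ₂ when true areas are equal.
cos²φ₂ / cos²φ₁ = 2.8  ⇒  cos φ₁ = cos 23.7° / √2.8 = 0.9157/1.673 = 0.5472.
φ₁ = arccos(0.5472) ≈ 56.8°.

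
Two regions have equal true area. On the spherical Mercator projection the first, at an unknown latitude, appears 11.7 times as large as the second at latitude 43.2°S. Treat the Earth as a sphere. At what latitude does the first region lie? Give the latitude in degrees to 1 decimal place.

For equal true areas on Mercator, apparent areas scale as sec²φ, so the ratio is cos²φ₂ / cos²φ₁.
cos²φ₂ / cos²φ₁ = 11.7  ⇒  cos φ₁ = cos 43.2° / √11.7 = 0.7290/3.421 = 0.2131.
φ₁ = arccos(0.2131) ≈ 77.7°.

77.7°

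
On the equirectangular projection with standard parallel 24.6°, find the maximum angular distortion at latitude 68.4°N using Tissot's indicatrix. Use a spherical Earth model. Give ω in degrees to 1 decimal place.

With standard parallel φ₀ = 24.6°, the equirectangular projection gives x = Rλ cos φ₀, y = Rφ, so h = 1 and k = cos 24.6° / cos φ.
At 68.4°: h = 1.000, k = 2.470; principal scales a = 2.470, b = 1.000.
sin(ω/2) = (a − b)/(a + b) = 1.470/3.470 = 0.4236, so ω = 2 arcsin(0.4236) ≈ 50.1°.

50.1°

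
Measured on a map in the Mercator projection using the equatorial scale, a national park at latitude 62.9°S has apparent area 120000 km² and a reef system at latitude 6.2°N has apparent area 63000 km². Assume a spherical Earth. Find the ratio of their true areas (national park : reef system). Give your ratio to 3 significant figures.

Since Mercator area scale is 1/cos²φ, the true area equals the apparent area multiplied by cos²φ.
True area of national park: 120000 × cos²(62.9°) = 120000 × 0.2075 = 24900 km².
True area of reef system: 63000 × cos²(6.2°) = 63000 × 0.9883 = 62270 km².
Ratio = 24900 / 62270 ≈ 0.400.

0.400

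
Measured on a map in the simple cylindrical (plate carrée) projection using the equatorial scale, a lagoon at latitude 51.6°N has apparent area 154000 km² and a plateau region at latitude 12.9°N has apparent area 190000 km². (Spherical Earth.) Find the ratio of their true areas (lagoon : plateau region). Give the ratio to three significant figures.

0.516

Plate carrée has h = 1 and k = sec φ, giving areal scale sec φ; true area = (apparent area) · cos φ.
True area of lagoon: 154000 × cos(51.6°) = 154000 × 0.6211 = 95660 km².
True area of plateau region: 190000 × cos(12.9°) = 190000 × 0.9748 = 185200 km².
Ratio = 95660 / 185200 ≈ 0.516.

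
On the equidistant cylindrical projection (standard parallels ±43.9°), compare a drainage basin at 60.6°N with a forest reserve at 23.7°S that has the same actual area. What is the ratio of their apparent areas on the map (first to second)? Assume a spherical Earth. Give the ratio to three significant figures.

The equidistant cylindrical projection with φ₀ = 43.9° has h = 1 (meridians true) and k = cos φ₀ / cos φ along parallels.
Areal scale at 60.6°: h·k = 1.000 × 1.468 = 1.468.
Areal scale at 23.7°: h·k = 1.000 × 0.7869 = 0.7869.
Ratio = 1.468/0.7869 ≈ 1.87.

1.87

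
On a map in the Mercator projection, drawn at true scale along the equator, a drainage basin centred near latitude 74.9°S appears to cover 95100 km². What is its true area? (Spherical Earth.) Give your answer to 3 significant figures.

6450 km²

Mercator is conformal, so the point scale is isotropic: h = k = sec φ = 1/cos φ.
Areal scale = k² = sec²φ = 1/cos²(74.9°) = 1/0.2605² = 14.74.
True area = apparent / (areal scale) = 95100 / 14.74 ≈ 6450 km².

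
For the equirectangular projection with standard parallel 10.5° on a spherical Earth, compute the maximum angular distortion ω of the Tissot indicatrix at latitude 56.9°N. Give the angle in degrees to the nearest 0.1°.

In the equirectangular projection with standard parallel φ₀ = 10.5° (x = Rλ cos φ₀, y = Rφ), meridians are true-scale (h = 1) and the parallel scale is k = cos φ₀ / cos φ.
At 56.9°: h = 1.000, k = 1.800; principal scales a = 1.800, b = 1.000.
sin(ω/2) = (a − b)/(a + b) = 0.8005/2.800 = 0.2858, so ω = 2 arcsin(0.2858) ≈ 33.2°.

33.2°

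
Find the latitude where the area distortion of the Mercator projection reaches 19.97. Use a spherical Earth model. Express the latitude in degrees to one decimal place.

77.1°

Mercator areal scale is sec²φ.
sec²φ = 19.97  ⇒  cos²φ = 0.05008  ⇒  cos φ = 0.2238.
φ = arccos(0.2238) ≈ 77.1°.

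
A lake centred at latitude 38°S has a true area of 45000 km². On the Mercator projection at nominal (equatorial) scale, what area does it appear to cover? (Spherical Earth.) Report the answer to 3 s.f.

For Mercator, h = k = sec φ (a conformal cylindrical projection has a single point scale, 1/cos φ).
Areal scale = k² = sec²φ = 1/cos²(38°) = 1/0.7880² = 1.610.
Apparent area = 45000 × 1.610 ≈ 72500 km².

72500 km²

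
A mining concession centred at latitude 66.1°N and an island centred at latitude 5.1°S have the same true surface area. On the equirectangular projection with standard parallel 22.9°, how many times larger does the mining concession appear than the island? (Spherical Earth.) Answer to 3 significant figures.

With standard parallel φ₀ = 22.9°, the equirectangular projection gives x = Rλ cos φ₀, y = Rφ, so h = 1 and k = cos 22.9° / cos φ.
Areal scale at 66.1°: h·k = 1.000 × 2.274 = 2.274.
Areal scale at 5.1°: h·k = 1.000 × 0.9248 = 0.9248.
Ratio = 2.274/0.9248 ≈ 2.46.

2.46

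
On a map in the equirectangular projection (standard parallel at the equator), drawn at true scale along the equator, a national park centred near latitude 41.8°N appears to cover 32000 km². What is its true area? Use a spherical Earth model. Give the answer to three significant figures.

23900 km²

For the equirectangular projection with φ₀ = 0 (plate carrée), h = 1 along meridians and k = sec φ along parallels.
Areal scale = h·k = 1 × sec φ; at 41.8°, h = 1.000, k = 1.341, so h·k = 1.341.
True area = apparent / (areal scale) = 32000 / 1.341 ≈ 23900 km².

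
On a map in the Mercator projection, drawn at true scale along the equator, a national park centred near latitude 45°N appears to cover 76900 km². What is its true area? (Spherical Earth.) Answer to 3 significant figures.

For Mercator, h = k = sec φ (a conformal cylindrical projection has a single point scale, 1/cos φ).
Areal scale = k² = sec²φ = 1/cos²(45°) = 1/0.7071² = 2.000.
True area = apparent / (areal scale) = 76900 / 2.000 ≈ 38500 km².

38500 km²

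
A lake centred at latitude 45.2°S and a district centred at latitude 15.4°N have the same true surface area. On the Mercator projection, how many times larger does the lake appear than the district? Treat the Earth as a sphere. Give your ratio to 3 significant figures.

1.87

Mercator areal scale is sec²φ.
At 45.2°: sec²(45.2°) = 1/0.7046² = 2.014.
At 15.4°: sec²(15.4°) = 1/0.9641² = 1.076.
Ratio = 2.014/1.076 = cos²(15.4°)/cos²(45.2°) ≈ 1.87.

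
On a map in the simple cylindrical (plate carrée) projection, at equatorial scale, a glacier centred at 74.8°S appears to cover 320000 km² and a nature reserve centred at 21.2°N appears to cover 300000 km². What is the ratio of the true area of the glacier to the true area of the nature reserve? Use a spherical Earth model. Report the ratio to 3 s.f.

On the plate carrée, areal scale = h·k = 1 × sec φ, so true area = apparent × cos φ.
True area of glacier: 320000 × cos(74.8°) = 320000 × 0.2622 = 83900 km².
True area of nature reserve: 300000 × cos(21.2°) = 300000 × 0.9323 = 279700 km².
Ratio = 83900 / 279700 ≈ 0.300.

0.300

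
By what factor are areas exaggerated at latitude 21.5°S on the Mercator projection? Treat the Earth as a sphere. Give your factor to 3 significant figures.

1.16

For Mercator, h = k = sec φ (a conformal cylindrical projection has a single point scale, 1/cos φ).
Areal scale = k² = sec²φ = 1/cos²(21.5°) = 1/0.9304² = 1.155.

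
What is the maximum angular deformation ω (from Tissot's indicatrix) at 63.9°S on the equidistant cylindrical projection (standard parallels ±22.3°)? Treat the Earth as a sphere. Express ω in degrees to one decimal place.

With standard parallel φ₀ = 22.3°, the equirectangular projection gives x = Rλ cos φ₀, y = Rφ, so h = 1 and k = cos 22.3° / cos φ.
At 63.9°: h = 1.000, k = 2.103; principal scales a = 2.103, b = 1.000.
sin(ω/2) = (a − b)/(a + b) = 1.103/3.103 = 0.3555, so ω = 2 arcsin(0.3555) ≈ 41.6°.

41.6°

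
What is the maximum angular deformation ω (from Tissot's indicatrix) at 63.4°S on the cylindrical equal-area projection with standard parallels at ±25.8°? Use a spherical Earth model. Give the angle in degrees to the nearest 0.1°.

74.2°

For cylindrical equal-area with standard parallel φ₀, h = cos φ / cos φ₀ and k = cos φ₀ / cos φ, so h·k = 1.
At 63.4°: h = 0.4973, k = 2.011; principal scales a = 2.011, b = 0.4973.
sin(ω/2) = (a − b)/(a + b) = 1.513/2.508 = 0.6034, so ω = 2 arcsin(0.6034) ≈ 74.2°.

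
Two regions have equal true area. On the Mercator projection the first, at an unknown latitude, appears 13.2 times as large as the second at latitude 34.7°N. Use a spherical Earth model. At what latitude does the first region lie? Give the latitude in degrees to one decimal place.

76.9°

For equal true areas on Mercator, apparent areas scale as sec²φ, so the ratio is cos²φ₂ / cos²φ₁.
cos²φ₂ / cos²φ₁ = 13.2  ⇒  cos φ₁ = cos 34.7° / √13.2 = 0.8221/3.633 = 0.2263.
φ₁ = arccos(0.2263) ≈ 76.9°.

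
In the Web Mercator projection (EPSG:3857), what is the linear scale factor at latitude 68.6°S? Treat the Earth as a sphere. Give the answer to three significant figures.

2.74

For Mercator, h = k = sec φ (a conformal cylindrical projection has a single point scale, 1/cos φ).
k = 1/cos 68.6° = 1/0.3649 = 2.741.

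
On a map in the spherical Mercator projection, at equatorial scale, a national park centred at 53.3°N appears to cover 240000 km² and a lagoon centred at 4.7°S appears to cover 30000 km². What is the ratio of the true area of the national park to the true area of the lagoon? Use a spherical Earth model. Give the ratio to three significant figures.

2.88

Mercator's areal exaggeration is sec²φ; hence true area = (apparent area) · cos²φ.
True area of national park: 240000 × cos²(53.3°) = 240000 × 0.3572 = 85720 km².
True area of lagoon: 30000 × cos²(4.7°) = 30000 × 0.9933 = 29800 km².
Ratio = 85720 / 29800 ≈ 2.88.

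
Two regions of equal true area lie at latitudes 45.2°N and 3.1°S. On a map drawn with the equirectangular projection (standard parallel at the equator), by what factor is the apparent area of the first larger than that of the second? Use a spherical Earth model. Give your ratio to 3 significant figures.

For the equirectangular projection with φ₀ = 0 (plate carrée), h = 1 along meridians and k = sec φ along parallels.
Areal scale at 45.2°: h·k = 1.000 × 1.419 = 1.419.
Areal scale at 3.1°: h·k = 1.000 × 1.001 = 1.001.
Ratio = 1.419/1.001 ≈ 1.42.

1.42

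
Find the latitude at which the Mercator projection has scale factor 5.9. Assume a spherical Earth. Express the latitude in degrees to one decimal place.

Mercator scale is k = sec φ = 1/cos φ.
1/cos φ = 5.9  ⇒  cos φ = 0.1695  ⇒  φ = arccos(0.1695) ≈ 80.2°.

80.2°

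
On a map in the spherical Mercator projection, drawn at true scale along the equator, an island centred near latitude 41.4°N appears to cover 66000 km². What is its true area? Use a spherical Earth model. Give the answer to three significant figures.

37100 km²

Mercator is conformal, so the point scale is isotropic: h = k = sec φ = 1/cos φ.
Areal scale = k² = sec²φ = 1/cos²(41.4°) = 1/0.7501² = 1.777.
True area = apparent / (areal scale) = 66000 / 1.777 ≈ 37100 km².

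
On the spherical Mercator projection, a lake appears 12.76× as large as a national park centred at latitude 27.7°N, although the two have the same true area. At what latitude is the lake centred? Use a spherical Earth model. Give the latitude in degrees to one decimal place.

Mercator areal scale is sec²φ, so apparent-area ratio = sec²φ₁ / sec²φ₂ = cos²φ₂ / cos²φ₁.
cos²φ₂ / cos²φ₁ = 12.76  ⇒  cos φ₁ = cos 27.7° / √12.76 = 0.8854/3.572 = 0.2479.
φ₁ = arccos(0.2479) ≈ 75.6°.

75.6°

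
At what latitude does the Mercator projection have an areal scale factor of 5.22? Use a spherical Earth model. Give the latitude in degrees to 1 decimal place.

64.0°

Mercator areal scale is sec²φ.
sec²φ = 5.22  ⇒  cos²φ = 0.1916  ⇒  cos φ = 0.4377.
φ = arccos(0.4377) ≈ 64.0°.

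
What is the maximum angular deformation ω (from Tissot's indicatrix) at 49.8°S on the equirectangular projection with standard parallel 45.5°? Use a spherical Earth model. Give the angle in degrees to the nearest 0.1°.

In the equirectangular projection with standard parallel φ₀ = 45.5° (x = Rλ cos φ₀, y = Rφ), meridians are true-scale (h = 1) and the parallel scale is k = cos φ₀ / cos φ.
At 49.8°: h = 1.000, k = 1.086; principal scales a = 1.086, b = 1.000.
sin(ω/2) = (a − b)/(a + b) = 0.08591/2.086 = 0.04119, so ω = 2 arcsin(0.04119) ≈ 4.7°.

4.7°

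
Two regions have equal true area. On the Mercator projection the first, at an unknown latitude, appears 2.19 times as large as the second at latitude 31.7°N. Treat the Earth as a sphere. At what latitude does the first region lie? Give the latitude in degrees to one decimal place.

On Mercator, (apparent₁)/(apparent₂) = sec²φ₁ / sec²φ₂ when true areas are equal.
cos²φ₂ / cos²φ₁ = 2.19  ⇒  cos φ₁ = cos 31.7° / √2.19 = 0.8508/1.480 = 0.5749.
φ₁ = arccos(0.5749) ≈ 54.9°.

54.9°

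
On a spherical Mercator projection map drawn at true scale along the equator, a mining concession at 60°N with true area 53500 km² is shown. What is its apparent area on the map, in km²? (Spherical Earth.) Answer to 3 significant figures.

Mercator is conformal, so the point scale is isotropic: h = k = sec φ = 1/cos φ.
Areal scale = k² = sec²φ = 1/cos²(60°) = 1/0.5000² = 4.000.
Apparent area = 53500 × 4.000 ≈ 214000 km².

214000 km²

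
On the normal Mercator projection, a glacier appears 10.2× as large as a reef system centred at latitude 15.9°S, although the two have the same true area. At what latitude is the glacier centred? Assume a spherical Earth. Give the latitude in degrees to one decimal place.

72.5°

For equal true areas on Mercator, apparent areas scale as sec²φ, so the ratio is cos²φ₂ / cos²φ₁.
cos²φ₂ / cos²φ₁ = 10.2  ⇒  cos φ₁ = cos 15.9° / √10.2 = 0.9617/3.194 = 0.3011.
φ₁ = arccos(0.3011) ≈ 72.5°.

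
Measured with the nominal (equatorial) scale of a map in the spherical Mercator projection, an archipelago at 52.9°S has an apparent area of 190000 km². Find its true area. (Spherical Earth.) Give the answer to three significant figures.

69100 km²

The Mercator projection is conformal; its linear scale factor is the same in every direction and equals sec φ = 1/cos φ.
Areal scale = k² = sec²φ = 1/cos²(52.9°) = 1/0.6032² = 2.748.
True area = apparent / (areal scale) = 190000 / 2.748 ≈ 69100 km².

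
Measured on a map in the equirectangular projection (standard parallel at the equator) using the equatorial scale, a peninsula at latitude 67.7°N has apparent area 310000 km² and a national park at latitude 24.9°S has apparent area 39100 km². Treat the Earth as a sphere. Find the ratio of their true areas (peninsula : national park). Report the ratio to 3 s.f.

On the plate carrée, areal scale = h·k = 1 × sec φ, so true area = apparent × cos φ.
True area of peninsula: 310000 × cos(67.7°) = 310000 × 0.3795 = 117600 km².
True area of national park: 39100 × cos(24.9°) = 39100 × 0.9070 = 35470 km².
Ratio = 117600 / 35470 ≈ 3.32.

3.32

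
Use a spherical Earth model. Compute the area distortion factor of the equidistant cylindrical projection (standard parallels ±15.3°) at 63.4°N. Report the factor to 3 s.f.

2.15

With standard parallel φ₀ = 15.3°, the equirectangular projection gives x = Rλ cos φ₀, y = Rφ, so h = 1 and k = cos 15.3° / cos φ.
Areal scale = h·k = 1 × cos φ₀ / cos φ; at 63.4°, h = 1.000, k = 2.154, so h·k = 2.154.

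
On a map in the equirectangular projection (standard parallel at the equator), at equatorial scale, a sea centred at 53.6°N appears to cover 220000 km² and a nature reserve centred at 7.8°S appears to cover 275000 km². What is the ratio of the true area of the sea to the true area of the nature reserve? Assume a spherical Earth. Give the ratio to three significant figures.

0.479

On the plate carrée, areal scale = h·k = 1 × sec φ, so true area = apparent × cos φ.
True area of sea: 220000 × cos(53.6°) = 220000 × 0.5934 = 130600 km².
True area of nature reserve: 275000 × cos(7.8°) = 275000 × 0.9907 = 272500 km².
Ratio = 130600 / 272500 ≈ 0.479.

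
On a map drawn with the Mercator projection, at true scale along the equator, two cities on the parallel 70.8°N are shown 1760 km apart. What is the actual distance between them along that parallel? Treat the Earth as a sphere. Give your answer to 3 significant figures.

579 km

For Mercator, h = k = sec φ (a conformal cylindrical projection has a single point scale, 1/cos φ).
Along the parallel at 70.8°, map distances are exaggerated by k = sec 70.8° = 3.041.
True distance = 1760 / 3.041 = 1760 × cos 70.8° ≈ 579 km.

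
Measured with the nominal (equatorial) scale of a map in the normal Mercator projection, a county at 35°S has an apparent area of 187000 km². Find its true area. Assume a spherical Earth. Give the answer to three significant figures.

Mercator is conformal, so the point scale is isotropic: h = k = sec φ = 1/cos φ.
Areal scale = k² = sec²φ = 1/cos²(35°) = 1/0.8192² = 1.490.
True area = apparent / (areal scale) = 187000 / 1.490 ≈ 125000 km².

125000 km²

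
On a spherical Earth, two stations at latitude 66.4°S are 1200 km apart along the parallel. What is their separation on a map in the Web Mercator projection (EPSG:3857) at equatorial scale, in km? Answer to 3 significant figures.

For Mercator, h = k = sec φ (a conformal cylindrical projection has a single point scale, 1/cos φ).
Along the parallel, k = sec 66.4° = 1/0.4003 = 2.498.
Map distance = 1200 × 2.498 ≈ 3000 km.

3000 km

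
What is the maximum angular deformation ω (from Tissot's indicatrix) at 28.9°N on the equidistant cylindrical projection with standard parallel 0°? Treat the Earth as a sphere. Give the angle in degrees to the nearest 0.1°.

In the plate carrée (x = Rλ, y = Rφ), meridians are true-scale (h = 1) and parallels are stretched by k = sec φ.
At 28.9°: h = 1.000, k = 1.142; principal scales a = 1.142, b = 1.000.
sin(ω/2) = (a − b)/(a + b) = 0.1423/2.142 = 0.06640, so ω = 2 arcsin(0.06640) ≈ 7.6°.

7.6°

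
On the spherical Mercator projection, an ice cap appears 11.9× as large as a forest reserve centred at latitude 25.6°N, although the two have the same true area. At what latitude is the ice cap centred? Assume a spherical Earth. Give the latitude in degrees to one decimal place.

74.8°

Mercator areal scale is sec²φ, so apparent-area ratio = sec²φ₁ / sec²φ₂ = cos²φ₂ / cos²φ₁.
cos²φ₂ / cos²φ₁ = 11.9  ⇒  cos φ₁ = cos 25.6° / √11.9 = 0.9018/3.450 = 0.2614.
φ₁ = arccos(0.2614) ≈ 74.8°.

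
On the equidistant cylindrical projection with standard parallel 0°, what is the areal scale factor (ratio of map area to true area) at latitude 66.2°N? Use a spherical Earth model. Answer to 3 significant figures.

2.48

Plate carrée maps x = Rλ, y = Rφ. The meridian scale is h = 1 and the parallel scale is k = 1/cos φ = sec φ.
Areal scale = h·k = 1 × sec φ; at 66.2°, h = 1.000, k = 2.478, so h·k = 2.478.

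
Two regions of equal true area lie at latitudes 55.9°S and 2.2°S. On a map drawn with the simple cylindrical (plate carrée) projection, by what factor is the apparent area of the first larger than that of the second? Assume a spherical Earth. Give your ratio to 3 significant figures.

1.78

In the plate carrée (x = Rλ, y = Rφ), meridians are true-scale (h = 1) and parallels are stretched by k = sec φ.
Areal scale at 55.9°: h·k = 1.000 × 1.784 = 1.784.
Areal scale at 2.2°: h·k = 1.000 × 1.001 = 1.001.
Ratio = 1.784/1.001 ≈ 1.78.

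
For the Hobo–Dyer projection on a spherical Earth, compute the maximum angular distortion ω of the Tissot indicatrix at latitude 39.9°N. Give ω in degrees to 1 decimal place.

Hobo–Dyer is a cylindrical equal-area projection with standard parallels at ±37.5°. For cylindrical equal-area with standard parallel φ₀, h = cos φ / cos φ₀ and k = cos φ₀ / cos φ, so h·k = 1.
At 39.9°: h = 0.9670, k = 1.034; principal scales a = 1.034, b = 0.9670.
sin(ω/2) = (a − b)/(a + b) = 0.06715/2.001 = 0.03355, so ω = 2 arcsin(0.03355) ≈ 3.8°.

3.8°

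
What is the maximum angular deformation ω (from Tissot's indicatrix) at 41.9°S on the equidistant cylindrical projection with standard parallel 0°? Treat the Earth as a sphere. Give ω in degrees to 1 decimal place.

In the plate carrée (x = Rλ, y = Rφ), meridians are true-scale (h = 1) and parallels are stretched by k = sec φ.
At 41.9°: h = 1.000, k = 1.344; principal scales a = 1.344, b = 1.000.
sin(ω/2) = (a − b)/(a + b) = 0.3435/2.344 = 0.1466, so ω = 2 arcsin(0.1466) ≈ 16.9°.

16.9°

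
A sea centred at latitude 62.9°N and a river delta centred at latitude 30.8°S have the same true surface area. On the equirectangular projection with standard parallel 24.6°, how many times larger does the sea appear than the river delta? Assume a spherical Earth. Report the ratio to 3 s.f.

In the equirectangular projection with standard parallel φ₀ = 24.6° (x = Rλ cos φ₀, y = Rφ), meridians are true-scale (h = 1) and the parallel scale is k = cos φ₀ / cos φ.
Areal scale at 62.9°: h·k = 1.000 × 1.996 = 1.996.
Areal scale at 30.8°: h·k = 1.000 × 1.059 = 1.059.
Ratio = 1.996/1.059 ≈ 1.89.

1.89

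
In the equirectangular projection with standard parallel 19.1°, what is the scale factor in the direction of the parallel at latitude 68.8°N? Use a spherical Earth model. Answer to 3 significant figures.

In the equirectangular projection with standard parallel φ₀ = 19.1° (x = Rλ cos φ₀, y = Rφ), meridians are true-scale (h = 1) and the parallel scale is k = cos φ₀ / cos φ.
k = cos 19.1° / cos 68.8° = 0.9449/0.3616 = 2.613.

2.61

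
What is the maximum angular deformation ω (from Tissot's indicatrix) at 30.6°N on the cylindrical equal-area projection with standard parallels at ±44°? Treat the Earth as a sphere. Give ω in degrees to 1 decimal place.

20.5°

For cylindrical equal-area with standard parallel φ₀, h = cos φ / cos φ₀ and k = cos φ₀ / cos φ, so h·k = 1.
At 30.6°: h = 1.197, k = 0.8357; principal scales a = 1.197, b = 0.8357.
sin(ω/2) = (a − b)/(a + b) = 0.3609/2.032 = 0.1776, so ω = 2 arcsin(0.1776) ≈ 20.5°.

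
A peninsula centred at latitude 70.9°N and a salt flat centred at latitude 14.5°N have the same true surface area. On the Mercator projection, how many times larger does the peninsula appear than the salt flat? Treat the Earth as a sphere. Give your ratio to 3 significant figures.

8.75

Mercator areal scale is sec²φ.
At 70.9°: sec²(70.9°) = 1/0.3272² = 9.340.
At 14.5°: sec²(14.5°) = 1/0.9681² = 1.067.
Ratio = 9.340/1.067 = cos²(14.5°)/cos²(70.9°) ≈ 8.75.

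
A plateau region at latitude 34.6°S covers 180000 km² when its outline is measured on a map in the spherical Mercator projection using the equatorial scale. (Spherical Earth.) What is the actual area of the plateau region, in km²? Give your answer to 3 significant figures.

Mercator is conformal, so the point scale is isotropic: h = k = sec φ = 1/cos φ.
Areal scale = k² = sec²φ = 1/cos²(34.6°) = 1/0.8231² = 1.476.
True area = apparent / (areal scale) = 180000 / 1.476 ≈ 122000 km².

122000 km²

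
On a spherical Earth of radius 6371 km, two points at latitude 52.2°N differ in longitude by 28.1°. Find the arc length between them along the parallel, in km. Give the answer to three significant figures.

1920 km

Arc length along a parallel = R cos φ · Δλ (with Δλ in radians).
= 6371 × cos 52.2° × (28.1° × π/180) = 6371 × 0.6129 × 0.4904 ≈ 1920 km.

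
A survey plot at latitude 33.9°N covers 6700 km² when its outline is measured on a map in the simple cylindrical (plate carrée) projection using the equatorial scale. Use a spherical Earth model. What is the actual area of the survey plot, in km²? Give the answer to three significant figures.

5560 km²

Plate carrée maps x = Rλ, y = Rφ. The meridian scale is h = 1 and the parallel scale is k = 1/cos φ = sec φ.
Areal scale = h·k = 1 × sec φ; at 33.9°, h = 1.000, k = 1.205, so h·k = 1.205.
True area = apparent / (areal scale) = 6700 / 1.205 ≈ 5560 km².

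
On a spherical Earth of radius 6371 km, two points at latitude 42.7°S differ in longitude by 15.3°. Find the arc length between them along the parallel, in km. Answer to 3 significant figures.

Arc length along a parallel = R cos φ · Δλ (with Δλ in radians).
= 6371 × cos 42.7° × (15.3° × π/180) = 6371 × 0.7349 × 0.2670 ≈ 1250 km.

1250 km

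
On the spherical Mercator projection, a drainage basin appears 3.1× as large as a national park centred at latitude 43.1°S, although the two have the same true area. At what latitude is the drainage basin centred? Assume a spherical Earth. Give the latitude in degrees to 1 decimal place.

For equal true areas on Mercator, apparent areas scale as sec²φ, so the ratio is cos²φ₂ / cos²φ₁.
cos²φ₂ / cos²φ₁ = 3.1  ⇒  cos φ₁ = cos 43.1° / √3.1 = 0.7302/1.761 = 0.4147.
φ₁ = arccos(0.4147) ≈ 65.5°.

65.5°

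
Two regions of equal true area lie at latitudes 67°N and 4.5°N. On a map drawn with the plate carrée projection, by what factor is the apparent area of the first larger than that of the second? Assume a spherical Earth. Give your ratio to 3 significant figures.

For the equirectangular projection with φ₀ = 0 (plate carrée), h = 1 along meridians and k = sec φ along parallels.
Areal scale at 67°: h·k = 1.000 × 2.559 = 2.559.
Areal scale at 4.5°: h·k = 1.000 × 1.003 = 1.003.
Ratio = 2.559/1.003 ≈ 2.55.

2.55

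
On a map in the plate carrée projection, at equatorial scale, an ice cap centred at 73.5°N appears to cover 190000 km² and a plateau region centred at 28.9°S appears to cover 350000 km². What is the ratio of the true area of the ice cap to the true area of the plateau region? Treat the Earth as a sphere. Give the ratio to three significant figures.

Plate carrée has h = 1 and k = sec φ, giving areal scale sec φ; true area = (apparent area) · cos φ.
True area of ice cap: 190000 × cos(73.5°) = 190000 × 0.2840 = 53960 km².
True area of plateau region: 350000 × cos(28.9°) = 350000 × 0.8755 = 306400 km².
Ratio = 53960 / 306400 ≈ 0.176.

0.176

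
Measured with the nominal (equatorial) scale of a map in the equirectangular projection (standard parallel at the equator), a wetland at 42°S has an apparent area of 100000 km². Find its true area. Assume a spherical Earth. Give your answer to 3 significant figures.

Plate carrée maps x = Rλ, y = Rφ. The meridian scale is h = 1 and the parallel scale is k = 1/cos φ = sec φ.
Areal scale = h·k = 1 × sec φ; at 42°, h = 1.000, k = 1.346, so h·k = 1.346.
True area = apparent / (areal scale) = 100000 / 1.346 ≈ 74300 km².

74300 km²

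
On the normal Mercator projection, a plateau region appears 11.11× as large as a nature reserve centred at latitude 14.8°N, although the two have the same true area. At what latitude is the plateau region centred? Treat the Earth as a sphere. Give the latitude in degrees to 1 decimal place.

Mercator areal scale is sec²φ, so apparent-area ratio = sec²φ₁ / sec²φ₂ = cos²φ₂ / cos²φ₁.
cos²φ₂ / cos²φ₁ = 11.11  ⇒  cos φ₁ = cos 14.8° / √11.11 = 0.9668/3.333 = 0.2901.
φ₁ = arccos(0.2901) ≈ 73.1°.

73.1°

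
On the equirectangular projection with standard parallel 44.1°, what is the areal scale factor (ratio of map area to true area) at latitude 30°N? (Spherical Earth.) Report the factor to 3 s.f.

0.829

In the equirectangular projection with standard parallel φ₀ = 44.1° (x = Rλ cos φ₀, y = Rφ), meridians are true-scale (h = 1) and the parallel scale is k = cos φ₀ / cos φ.
Areal scale = h·k = 1 × cos φ₀ / cos φ; at 30°, h = 1.000, k = 0.8292, so h·k = 0.8292.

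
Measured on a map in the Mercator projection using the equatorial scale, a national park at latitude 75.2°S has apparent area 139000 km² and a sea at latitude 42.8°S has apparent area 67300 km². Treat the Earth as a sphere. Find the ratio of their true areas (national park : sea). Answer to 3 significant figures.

On Mercator the areal scale is sec²φ, so true area = apparent × cos²φ.
True area of national park: 139000 × cos²(75.2°) = 139000 × 0.06525 = 9070 km².
True area of sea: 67300 × cos²(42.8°) = 67300 × 0.5384 = 36230 km².
Ratio = 9070 / 36230 ≈ 0.250.

0.250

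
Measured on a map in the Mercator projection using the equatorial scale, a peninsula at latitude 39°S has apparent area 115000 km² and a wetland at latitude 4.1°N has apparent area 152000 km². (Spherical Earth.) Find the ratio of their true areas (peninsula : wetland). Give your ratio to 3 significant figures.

0.459

Since Mercator area scale is 1/cos²φ, the true area equals the apparent area multiplied by cos²φ.
True area of peninsula: 115000 × cos²(39°) = 115000 × 0.6040 = 69450 km².
True area of wetland: 152000 × cos²(4.1°) = 152000 × 0.9949 = 151200 km².
Ratio = 69450 / 151200 ≈ 0.459.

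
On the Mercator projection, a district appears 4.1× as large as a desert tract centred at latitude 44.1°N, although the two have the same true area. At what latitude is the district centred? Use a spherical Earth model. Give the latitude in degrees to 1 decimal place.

On Mercator, (apparent₁)/(apparent₂) = sec²φ₁ / sec²φ₂ when true areas are equal.
cos²φ₂ / cos²φ₁ = 4.1  ⇒  cos φ₁ = cos 44.1° / √4.1 = 0.7181/2.025 = 0.3547.
φ₁ = arccos(0.3547) ≈ 69.2°.

69.2°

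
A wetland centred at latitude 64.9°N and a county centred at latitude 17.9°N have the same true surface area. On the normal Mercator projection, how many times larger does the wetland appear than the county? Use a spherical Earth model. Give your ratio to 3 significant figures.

Mercator is conformal with k = sec φ, so areal scale = k² = sec²φ.
At 64.9°: sec²(64.9°) = 1/0.4242² = 5.557.
At 17.9°: sec²(17.9°) = 1/0.9516² = 1.104.
Ratio = 5.557/1.104 = cos²(17.9°)/cos²(64.9°) ≈ 5.03.

5.03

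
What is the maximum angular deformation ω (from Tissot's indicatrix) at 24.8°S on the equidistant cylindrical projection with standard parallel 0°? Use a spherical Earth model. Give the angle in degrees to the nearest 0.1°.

Plate carrée maps x = Rλ, y = Rφ. The meridian scale is h = 1 and the parallel scale is k = 1/cos φ = sec φ.
At 24.8°: h = 1.000, k = 1.102; principal scales a = 1.102, b = 1.000.
sin(ω/2) = (a − b)/(a + b) = 0.1016/2.102 = 0.04834, so ω = 2 arcsin(0.04834) ≈ 5.5°.

5.5°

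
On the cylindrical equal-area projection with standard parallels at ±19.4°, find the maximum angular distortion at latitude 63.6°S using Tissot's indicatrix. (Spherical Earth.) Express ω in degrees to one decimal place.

79.0°

A cylindrical equal-area projection with standard parallel φ₀ has meridian scale h = cos φ / cos φ₀ and parallel scale k = cos φ₀ / cos φ (so areas are preserved, h·k = 1).
At 63.6°: h = 0.4714, k = 2.121; principal scales a = 2.121, b = 0.4714.
sin(ω/2) = (a − b)/(a + b) = 1.650/2.593 = 0.6364, so ω = 2 arcsin(0.6364) ≈ 79.0°.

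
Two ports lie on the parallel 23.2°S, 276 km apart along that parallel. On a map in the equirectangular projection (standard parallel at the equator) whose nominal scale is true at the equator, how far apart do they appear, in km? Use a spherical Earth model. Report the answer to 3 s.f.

Plate carrée maps x = Rλ, y = Rφ. The meridian scale is h = 1 and the parallel scale is k = 1/cos φ = sec φ.
Along the parallel, k = sec 23.2° = 1/0.9191 = 1.088.
Map distance = 276 × 1.088 ≈ 300 km.

300 km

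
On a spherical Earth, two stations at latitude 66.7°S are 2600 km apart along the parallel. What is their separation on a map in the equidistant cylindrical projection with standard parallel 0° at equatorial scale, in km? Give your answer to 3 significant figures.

For the equirectangular projection with φ₀ = 0 (plate carrée), h = 1 along meridians and k = sec φ along parallels.
Along the parallel, k = sec 66.7° = 1/0.3955 = 2.528.
Map distance = 2600 × 2.528 ≈ 6570 km.

6570 km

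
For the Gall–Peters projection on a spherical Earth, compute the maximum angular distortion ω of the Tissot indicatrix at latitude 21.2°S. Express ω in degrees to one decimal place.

Gall–Peters is a cylindrical equal-area projection with standard parallels at ±45°. A cylindrical equal-area projection with standard parallel φ₀ has meridian scale h = cos φ / cos φ₀ and parallel scale k = cos φ₀ / cos φ (so areas are preserved, h·k = 1).
At 21.2°: h = 1.319, k = 0.7584; principal scales a = 1.319, b = 0.7584.
sin(ω/2) = (a − b)/(a + b) = 0.5601/2.077 = 0.2697, so ω = 2 arcsin(0.2697) ≈ 31.3°.

31.3°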